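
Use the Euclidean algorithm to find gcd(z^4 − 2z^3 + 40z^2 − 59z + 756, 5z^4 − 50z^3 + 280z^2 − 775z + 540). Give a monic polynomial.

Apply the Euclidean algorithm:
  z^4 − 2z^3 + 40z^2 − 59z + 756 = (1/5)(5z^4 − 50z^3 + 280z^2 − 775z + 540) + (8z^3 − 16z^2 + 96z + 648)
  5z^4 − 50z^3 + 280z^2 − 775z + 540 = ((5/8)z − 5)(8z^3 − 16z^2 + 96z + 648) + (140z^2 − 700z + 3780)
  8z^3 − 16z^2 + 96z + 648 = ((2/35)z + 6/35)(140z^2 − 700z + 3780) + (0)
Last nonzero remainder: 140z^2 − 700z + 3780. Dividing through by 140 gives the monic gcd z^2 − 5z + 27.

z^2 − 5z + 27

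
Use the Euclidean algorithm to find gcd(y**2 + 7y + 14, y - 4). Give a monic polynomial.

1

Apply the Euclidean algorithm:
  y**2 + 7y + 14 = (y + 11)(y - 4) + (58)
  y - 4 = ((1/58)y - 2/29)(58) + (0)
The last nonzero remainder is the constant 58, so the polynomials are coprime and gcd = 1.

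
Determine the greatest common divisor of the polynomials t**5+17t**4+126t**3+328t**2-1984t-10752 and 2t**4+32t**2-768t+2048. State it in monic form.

Euclidean algorithm in ℚ[t]:
  t**5+17t**4+126t**3+328t**2-1984t-10752 = ((1/2)t+17/2)(2t**4+32t**2-768t+2048) + (110t**3+440t**2+3520t-28160)
  2t**4+32t**2-768t+2048 = ((1/55)t-4/55)(110t**3+440t**2+3520t-28160) + (0)
Last nonzero remainder: 110t**3+440t**2+3520t-28160. Dividing through by 110 gives the monic gcd t**3+4t**2+32t-256.

t**3+4t**2+32t-256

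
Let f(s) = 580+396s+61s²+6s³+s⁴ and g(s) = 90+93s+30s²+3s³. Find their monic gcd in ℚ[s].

Apply the Euclidean algorithm:
  s⁴+6s³+61s²+396s+580 = ((1/3)s-4/3)(3s³+30s²+93s+90) + (70s²+490s+700)
  3s³+30s²+93s+90 = ((3/70)s+9/70)(70s²+490s+700) + (0)
Last nonzero remainder: 70s²+490s+700. Dividing through by 70 gives the monic gcd s²+7s+10.

10+7s+s²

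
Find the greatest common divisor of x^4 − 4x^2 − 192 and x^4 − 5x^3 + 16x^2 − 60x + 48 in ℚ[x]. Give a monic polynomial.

x^3 − 4x^2 + 12x − 48

By polynomial division,
  x^4 − 4x^2 − 192 = (x^4 − 5x^3 + 16x^2 − 60x + 48) + (5x^3 − 20x^2 + 60x − 240)
  x^4 − 5x^3 + 16x^2 − 60x + 48 = ((1/5)x − 1/5)(5x^3 − 20x^2 + 60x − 240) + (0)
Last nonzero remainder: 5x^3 − 20x^2 + 60x − 240. Dividing through by 5 gives the monic gcd x^3 − 4x^2 + 12x − 48.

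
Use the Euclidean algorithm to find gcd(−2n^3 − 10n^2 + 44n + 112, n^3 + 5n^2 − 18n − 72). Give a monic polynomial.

n − 4

Apply the Euclidean algorithm:
  −2n^3 − 10n^2 + 44n + 112 = (−2)(n^3 + 5n^2 − 18n − 72) + (8n − 32)
  n^3 + 5n^2 − 18n − 72 = ((1/8)n^2 + (9/8)n + 9/4)(8n − 32) + (0)
Last nonzero remainder: 8n − 32. Dividing through by 8 gives the monic gcd n − 4.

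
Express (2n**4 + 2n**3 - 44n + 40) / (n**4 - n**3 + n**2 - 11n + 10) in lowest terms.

(2n**2 + 8n + 20)/(n**2 + 2n + 5)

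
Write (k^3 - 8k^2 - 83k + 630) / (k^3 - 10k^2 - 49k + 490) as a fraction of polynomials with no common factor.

(k + 9)/(k + 7)

By polynomial division,
  k^3 - 8k^2 - 83k + 630 = (k^3 - 10k^2 - 49k + 490) + (2k^2 - 34k + 140)
  k^3 - 10k^2 - 49k + 490 = ((1/2)k + 7/2)(2k^2 - 34k + 140) + (0)
Last nonzero remainder: 2k^2 - 34k + 140. Dividing through by 2 gives the monic gcd k^2 - 17k + 70.
Cancel k^2 - 17k + 70 from numerator and denominator to get the reduced form.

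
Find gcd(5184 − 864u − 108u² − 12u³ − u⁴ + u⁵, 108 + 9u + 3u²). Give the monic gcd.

Repeated division with remainder:
  u⁵ − u⁴ − 12u³ − 108u² − 864u + 5184 = ((1/3)u³ − (4/3)u² − 12u + 48)(3u² + 9u + 108) + (0)
Last nonzero remainder: 3u² + 9u + 108. Dividing through by 3 gives the monic gcd u² + 3u + 36.

36 + 3u + u²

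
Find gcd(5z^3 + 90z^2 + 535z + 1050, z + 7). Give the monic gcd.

z + 7

Repeated division with remainder:
  5z^3 + 90z^2 + 535z + 1050 = (5z^2 + 55z + 150)(z + 7) + (0)
The last nonzero remainder z + 7 is already monic.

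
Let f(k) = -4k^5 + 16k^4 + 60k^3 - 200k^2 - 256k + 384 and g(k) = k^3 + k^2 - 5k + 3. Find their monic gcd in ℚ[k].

k^2 + 2k - 3

Repeated division with remainder:
  -4k^5 + 16k^4 + 60k^3 - 200k^2 - 256k + 384 = (-4k^2 + 20k + 20)(k^3 + k^2 - 5k + 3) + (-108k^2 - 216k + 324)
  k^3 + k^2 - 5k + 3 = (-(1/108)k + 1/108)(-108k^2 - 216k + 324) + (0)
Last nonzero remainder: -108k^2 - 216k + 324. Dividing through by -108 gives the monic gcd k^2 + 2k - 3.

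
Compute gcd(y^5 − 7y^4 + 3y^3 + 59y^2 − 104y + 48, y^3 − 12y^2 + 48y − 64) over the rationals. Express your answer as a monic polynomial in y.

y^2 − 8y + 16

Apply the Euclidean algorithm:
  y^5 − 7y^4 + 3y^3 + 59y^2 − 104y + 48 = (y^2 + 5y + 15)(y^3 − 12y^2 + 48y − 64) + (63y^2 − 504y + 1008)
  y^3 − 12y^2 + 48y − 64 = ((1/63)y − 4/63)(63y^2 − 504y + 1008) + (0)
Last nonzero remainder: 63y^2 − 504y + 1008. Dividing through by 63 gives the monic gcd y^2 − 8y + 16.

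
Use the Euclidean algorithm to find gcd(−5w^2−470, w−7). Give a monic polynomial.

By polynomial division,
  −5w^2−470 = (−5w−35)(w−7) + (−715)
  w−7 = (−(1/715)w+7/715)(−715) + (0)
The last nonzero remainder is the constant −715, so the polynomials are coprime and gcd = 1.

1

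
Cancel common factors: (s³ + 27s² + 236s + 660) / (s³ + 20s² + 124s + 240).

(s + 11)/(s + 4)

Repeated division with remainder:
  s³ + 27s² + 236s + 660 = (s³ + 20s² + 124s + 240) + (7s² + 112s + 420)
  s³ + 20s² + 124s + 240 = ((1/7)s + 4/7)(7s² + 112s + 420) + (0)
Last nonzero remainder: 7s² + 112s + 420. Dividing through by 7 gives the monic gcd s² + 16s + 60.
Cancel s² + 16s + 60 from numerator and denominator to get the reduced form.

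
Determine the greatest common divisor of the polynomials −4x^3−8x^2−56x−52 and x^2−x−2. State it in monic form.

x+1

Apply the Euclidean algorithm:
  −4x^3−8x^2−56x−52 = (−4x−12)(x^2−x−2) + (−76x−76)
  x^2−x−2 = (−(1/76)x+1/38)(−76x−76) + (0)
Last nonzero remainder: −76x−76. Dividing through by −76 gives the monic gcd x+1.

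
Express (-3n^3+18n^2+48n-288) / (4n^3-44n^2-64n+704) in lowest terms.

(-3n+18)/(4n-44)

Euclidean algorithm in ℚ[n]:
  -3n^3+18n^2+48n-288 = (-3/4)(4n^3-44n^2-64n+704) + (-15n^2+240)
  4n^3-44n^2-64n+704 = (-(4/15)n+44/15)(-15n^2+240) + (0)
Last nonzero remainder: -15n^2+240. Dividing through by -15 gives the monic gcd n^2-16.
Cancel n^2-16 from numerator and denominator to get the reduced form.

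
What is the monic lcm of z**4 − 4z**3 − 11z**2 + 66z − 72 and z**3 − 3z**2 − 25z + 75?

Apply the Euclidean algorithm:
  z**4 − 4z**3 − 11z**2 + 66z − 72 = (z − 1)(z**3 − 3z**2 − 25z + 75) + (11z**2 − 34z + 3)
  z**3 − 3z**2 − 25z + 75 = ((1/11)z + 1/121)(11z**2 − 34z + 3) + (−(3024/121)z + 9072/121)
  11z**2 − 34z + 3 = (−(1331/3024)z + 121/3024)(−(3024/121)z + 9072/121) + (0)
Last nonzero remainder: −(3024/121)z + 9072/121. Dividing through by −3024/121 gives the monic gcd z − 3.
Then lcm(f, g) = f·g / gcd(f, g); expanding and making the result monic gives the answer.

z**6 − 4z**5 − 36z**4 + 166z**3 + 203z**2 − 1650z + 1800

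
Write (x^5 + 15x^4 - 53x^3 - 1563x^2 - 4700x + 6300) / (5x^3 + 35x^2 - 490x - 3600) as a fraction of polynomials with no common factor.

(x^3 + 16x^2 + 53x - 70)/(5x + 40)

Apply the Euclidean algorithm:
  x^5 + 15x^4 - 53x^3 - 1563x^2 - 4700x + 6300 = ((1/5)x^2 + (8/5)x - 11/5)(5x^3 + 35x^2 - 490x - 3600) + (18x^2 - 18x - 1620)
  5x^3 + 35x^2 - 490x - 3600 = ((5/18)x + 20/9)(18x^2 - 18x - 1620) + (0)
Last nonzero remainder: 18x^2 - 18x - 1620. Dividing through by 18 gives the monic gcd x^2 - x - 90.
Cancel x^2 - x - 90 from numerator and denominator to get the reduced form.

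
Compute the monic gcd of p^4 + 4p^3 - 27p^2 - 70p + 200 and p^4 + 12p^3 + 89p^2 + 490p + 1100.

p^2 + 10p + 25

Euclidean algorithm in ℚ[p]:
  p^4 + 4p^3 - 27p^2 - 70p + 200 = (p^4 + 12p^3 + 89p^2 + 490p + 1100) + (-8p^3 - 116p^2 - 560p - 900)
  p^4 + 12p^3 + 89p^2 + 490p + 1100 = (-(1/8)p + 5/16)(-8p^3 - 116p^2 - 560p - 900) + ((221/4)p^2 + (1105/2)p + 5525/4)
  -8p^3 - 116p^2 - 560p - 900 = (-(32/221)p - 144/221)((221/4)p^2 + (1105/2)p + 5525/4) + (0)
Last nonzero remainder: (221/4)p^2 + (1105/2)p + 5525/4. Dividing through by 221/4 gives the monic gcd p^2 + 10p + 25.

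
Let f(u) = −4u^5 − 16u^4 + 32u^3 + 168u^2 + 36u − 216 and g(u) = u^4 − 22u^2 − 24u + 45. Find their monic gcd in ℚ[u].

u^3 + 5u^2 + 3u − 9

Apply the Euclidean algorithm:
  −4u^5 − 16u^4 + 32u^3 + 168u^2 + 36u − 216 = (−4u − 16)(u^4 − 22u^2 − 24u + 45) + (−56u^3 − 280u^2 − 168u + 504)
  u^4 − 22u^2 − 24u + 45 = (−(1/56)u + 5/56)(−56u^3 − 280u^2 − 168u + 504) + (0)
Last nonzero remainder: −56u^3 − 280u^2 − 168u + 504. Dividing through by −56 gives the monic gcd u^3 + 5u^2 + 3u − 9.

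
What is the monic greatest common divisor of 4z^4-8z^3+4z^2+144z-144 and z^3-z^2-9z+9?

Repeated division with remainder:
  4z^4-8z^3+4z^2+144z-144 = (4z-4)(z^3-z^2-9z+9) + (36z^2+72z-108)
  z^3-z^2-9z+9 = ((1/36)z-1/12)(36z^2+72z-108) + (0)
Last nonzero remainder: 36z^2+72z-108. Dividing through by 36 gives the monic gcd z^2+2z-3.

z^2+2z-3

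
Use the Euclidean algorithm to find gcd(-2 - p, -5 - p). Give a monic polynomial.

1

Euclidean algorithm in ℚ[p]:
  -p - 2 = (-p - 5) + (3)
  -p - 5 = (-(1/3)p - 5/3)(3) + (0)
The last nonzero remainder is the constant 3, so the polynomials are coprime and gcd = 1.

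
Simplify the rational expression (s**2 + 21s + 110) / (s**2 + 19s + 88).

(s + 10)/(s + 8)

Euclidean algorithm in ℚ[s]:
  s**2 + 21s + 110 = (s**2 + 19s + 88) + (2s + 22)
  s**2 + 19s + 88 = ((1/2)s + 4)(2s + 22) + (0)
Last nonzero remainder: 2s + 22. Dividing through by 2 gives the monic gcd s + 11.
Cancel s + 11 from numerator and denominator to get the reduced form.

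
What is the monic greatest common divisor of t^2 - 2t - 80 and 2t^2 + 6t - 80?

t + 8

Euclidean algorithm in ℚ[t]:
  t^2 - 2t - 80 = (1/2)(2t^2 + 6t - 80) + (-5t - 40)
  2t^2 + 6t - 80 = (-(2/5)t + 2)(-5t - 40) + (0)
Last nonzero remainder: -5t - 40. Dividing through by -5 gives the monic gcd t + 8.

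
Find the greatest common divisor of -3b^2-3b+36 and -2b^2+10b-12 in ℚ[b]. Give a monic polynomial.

By polynomial division,
  -3b^2-3b+36 = (3/2)(-2b^2+10b-12) + (-18b+54)
  -2b^2+10b-12 = ((1/9)b-2/9)(-18b+54) + (0)
Last nonzero remainder: -18b+54. Dividing through by -18 gives the monic gcd b-3.

b-3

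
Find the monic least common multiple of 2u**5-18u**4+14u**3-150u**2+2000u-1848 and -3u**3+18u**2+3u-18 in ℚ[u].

Apply the Euclidean algorithm:
  2u**5-18u**4+14u**3-150u**2+2000u-1848 = (-(2/3)u**2+2u+20/3)(-3u**3+18u**2+3u-18) + (-288u**2+2016u-1728)
  -3u**3+18u**2+3u-18 = ((1/96)u+1/96)(-288u**2+2016u-1728) + (0)
Last nonzero remainder: -288u**2+2016u-1728. Dividing through by -288 gives the monic gcd u**2-7u+6.
Then lcm(f, g) = f·g / gcd(f, g); expanding and making the result monic gives the answer.

u**6-8u**5-2u**4-68u**3+925u**2+76u-924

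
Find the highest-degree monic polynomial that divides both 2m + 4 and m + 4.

By polynomial division,
  2m + 4 = (2)(m + 4) + (-4)
  m + 4 = (-(1/4)m - 1)(-4) + (0)
The last nonzero remainder is the constant -4, so the polynomials are coprime and gcd = 1.

1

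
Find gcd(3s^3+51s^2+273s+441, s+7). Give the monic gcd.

s+7

Euclidean algorithm in ℚ[s]:
  3s^3+51s^2+273s+441 = (3s^2+30s+63)(s+7) + (0)
The last nonzero remainder s+7 is already monic.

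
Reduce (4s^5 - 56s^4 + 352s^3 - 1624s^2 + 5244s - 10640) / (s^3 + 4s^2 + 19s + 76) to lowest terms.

Euclidean algorithm in ℚ[s]:
  4s^5 - 56s^4 + 352s^3 - 1624s^2 + 5244s - 10640 = (4s^2 - 72s + 564)(s^3 + 4s^2 + 19s + 76) + (-2816s^2 - 53504)
  s^3 + 4s^2 + 19s + 76 = (-(1/2816)s - 1/704)(-2816s^2 - 53504) + (0)
Last nonzero remainder: -2816s^2 - 53504. Dividing through by -2816 gives the monic gcd s^2 + 19.
Cancel s^2 + 19 from numerator and denominator to get the reduced form.

(4s^3 - 56s^2 + 276s - 560)/(s + 4)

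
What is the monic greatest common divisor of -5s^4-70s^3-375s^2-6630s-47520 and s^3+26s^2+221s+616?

s+11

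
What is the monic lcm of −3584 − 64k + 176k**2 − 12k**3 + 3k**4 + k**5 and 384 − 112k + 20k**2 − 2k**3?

21504 − 3200k − 1120k**2 + 248k**3 − 30k**4 − 3k**5 + k**6

By polynomial division,
  k**5 + 3k**4 − 12k**3 + 176k**2 − 64k − 3584 = (−(1/2)k**2 − (13/2)k − 31)(−2k**3 + 20k**2 − 112k + 384) + (260k**2 − 1040k + 8320)
  −2k**3 + 20k**2 − 112k + 384 = (−(1/130)k + 3/65)(260k**2 − 1040k + 8320) + (0)
Last nonzero remainder: 260k**2 − 1040k + 8320. Dividing through by 260 gives the monic gcd k**2 − 4k + 32.
Then lcm(f, g) = f·g / gcd(f, g); expanding and making the result monic gives the answer.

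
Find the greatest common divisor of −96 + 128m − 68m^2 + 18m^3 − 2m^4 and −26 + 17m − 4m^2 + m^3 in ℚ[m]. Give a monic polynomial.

−2 + m

By polynomial division,
  −2m^4 + 18m^3 − 68m^2 + 128m − 96 = (−2m + 10)(m^3 − 4m^2 + 17m − 26) + (6m^2 − 94m + 164)
  m^3 − 4m^2 + 17m − 26 = ((1/6)m + 35/18)(6m^2 − 94m + 164) + ((1552/9)m − 3104/9)
  6m^2 − 94m + 164 = ((27/776)m − 369/776)((1552/9)m − 3104/9) + (0)
Last nonzero remainder: (1552/9)m − 3104/9. Dividing through by 1552/9 gives the monic gcd m − 2.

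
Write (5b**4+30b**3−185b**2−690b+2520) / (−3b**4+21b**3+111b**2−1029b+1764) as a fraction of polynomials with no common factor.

(−5b−30)/(3b−21)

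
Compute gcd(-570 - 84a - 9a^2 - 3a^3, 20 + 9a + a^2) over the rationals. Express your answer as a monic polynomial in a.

By polynomial division,
  -3a^3 - 9a^2 - 84a - 570 = (-3a + 18)(a^2 + 9a + 20) + (-186a - 930)
  a^2 + 9a + 20 = (-(1/186)a - 2/93)(-186a - 930) + (0)
Last nonzero remainder: -186a - 930. Dividing through by -186 gives the monic gcd a + 5.

5 + a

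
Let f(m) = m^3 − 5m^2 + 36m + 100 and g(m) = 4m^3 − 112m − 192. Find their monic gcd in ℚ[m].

m + 2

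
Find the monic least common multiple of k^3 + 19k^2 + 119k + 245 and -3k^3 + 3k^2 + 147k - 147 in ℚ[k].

k^5 + 11k^4 - 26k^3 - 574k^2 - 1127k + 1715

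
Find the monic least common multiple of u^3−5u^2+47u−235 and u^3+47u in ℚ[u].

u^4−5u^3+47u^2−235u

By polynomial division,
  u^3−5u^2+47u−235 = (u^3+47u) + (−5u^2−235)
  u^3+47u = (−(1/5)u)(−5u^2−235) + (0)
Last nonzero remainder: −5u^2−235. Dividing through by −5 gives the monic gcd u^2+47.
Then lcm(f, g) = f·g / gcd(f, g); expanding and making the result monic gives the answer.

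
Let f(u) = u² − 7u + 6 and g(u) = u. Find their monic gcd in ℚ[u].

By polynomial division,
  u² − 7u + 6 = (u − 7)(u) + (6)
  u = ((1/6)u)(6) + (0)
The last nonzero remainder is the constant 6, so the polynomials are coprime and gcd = 1.

1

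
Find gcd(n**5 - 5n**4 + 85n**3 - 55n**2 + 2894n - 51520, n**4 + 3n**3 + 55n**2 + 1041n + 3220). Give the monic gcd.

Repeated division with remainder:
  n**5 - 5n**4 + 85n**3 - 55n**2 + 2894n - 51520 = (n - 8)(n**4 + 3n**3 + 55n**2 + 1041n + 3220) + (54n**3 - 656n**2 + 8002n - 25760)
  n**4 + 3n**3 + 55n**2 + 1041n + 3220 = ((1/54)n + 409/1458)(54n**3 - 656n**2 + 8002n - 25760) + ((66220/729)n**2 - (529760/729)n + 7615300/729)
  54n**3 - 656n**2 + 8002n - 25760 = ((19683/33110)n - 5832/2365)((66220/729)n**2 - (529760/729)n + 7615300/729) + (0)
Last nonzero remainder: (66220/729)n**2 - (529760/729)n + 7615300/729. Dividing through by 66220/729 gives the monic gcd n**2 - 8n + 115.

n**2 - 8n + 115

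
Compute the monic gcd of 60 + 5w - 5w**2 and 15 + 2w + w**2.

1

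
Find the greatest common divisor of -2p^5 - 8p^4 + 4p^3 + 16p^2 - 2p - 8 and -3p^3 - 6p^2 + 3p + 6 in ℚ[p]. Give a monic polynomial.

p^2 - 1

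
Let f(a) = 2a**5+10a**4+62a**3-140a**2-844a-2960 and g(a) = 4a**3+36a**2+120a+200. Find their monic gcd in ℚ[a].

Apply the Euclidean algorithm:
  2a**5+10a**4+62a**3-140a**2-844a-2960 = ((1/2)a**2-2a+37/2)(4a**3+36a**2+120a+200) + (-666a**2-2664a-6660)
  4a**3+36a**2+120a+200 = (-(2/333)a-10/333)(-666a**2-2664a-6660) + (0)
Last nonzero remainder: -666a**2-2664a-6660. Dividing through by -666 gives the monic gcd a**2+4a+10.

a**2+4a+10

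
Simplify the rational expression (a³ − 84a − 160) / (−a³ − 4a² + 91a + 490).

Repeated division with remainder:
  a³ − 84a − 160 = (−1)(−a³ − 4a² + 91a + 490) + (−4a² + 7a + 330)
  −a³ − 4a² + 91a + 490 = ((1/4)a + 23/16)(−4a² + 7a + 330) + (−(25/16)a + 125/8)
  −4a² + 7a + 330 = ((64/25)a + 528/25)(−(25/16)a + 125/8) + (0)
Last nonzero remainder: −(25/16)a + 125/8. Dividing through by −25/16 gives the monic gcd a − 10.
Cancel a − 10 from numerator and denominator to get the reduced form.

(−a² − 10a − 16)/(a² + 14a + 49)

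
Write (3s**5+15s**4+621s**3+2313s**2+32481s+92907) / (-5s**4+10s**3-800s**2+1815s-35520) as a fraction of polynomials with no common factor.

(-3s**3-6s**2-270s-837)/(5s**2-25s+320)

By polynomial division,
  3s**5+15s**4+621s**3+2313s**2+32481s+92907 = (-(3/5)s-21/5)(-5s**4+10s**3-800s**2+1815s-35520) + (183s**3+42s**2+18792s-56277)
  -5s**4+10s**3-800s**2+1815s-35520 = (-(5/183)s+680/11163)(183s**3+42s**2+18792s-56277) + (-(1075800/3721)s**2-(3227400/3721)s-119413800/3721)
  183s**3+42s**2+18792s-56277 = (-(226981/358600)s+628849/358600)(-(1075800/3721)s**2-(3227400/3721)s-119413800/3721) + (0)
Last nonzero remainder: -(1075800/3721)s**2-(3227400/3721)s-119413800/3721. Dividing through by -1075800/3721 gives the monic gcd s**2+3s+111.
Cancel s**2+3s+111 from numerator and denominator to get the reduced form.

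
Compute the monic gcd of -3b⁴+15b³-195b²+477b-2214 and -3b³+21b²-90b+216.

b²-3b+18

By polynomial division,
  -3b⁴+15b³-195b²+477b-2214 = (b+2)(-3b³+21b²-90b+216) + (-147b²+441b-2646)
  -3b³+21b²-90b+216 = ((1/49)b-4/49)(-147b²+441b-2646) + (0)
Last nonzero remainder: -147b²+441b-2646. Dividing through by -147 gives the monic gcd b²-3b+18.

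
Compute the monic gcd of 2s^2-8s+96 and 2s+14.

1

Repeated division with remainder:
  2s^2-8s+96 = (s-11)(2s+14) + (250)
  2s+14 = ((1/125)s+7/125)(250) + (0)
The last nonzero remainder is the constant 250, so the polynomials are coprime and gcd = 1.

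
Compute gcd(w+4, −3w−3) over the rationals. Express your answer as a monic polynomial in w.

By polynomial division,
  w+4 = (−1/3)(−3w−3) + (3)
  −3w−3 = (−w−1)(3) + (0)
The last nonzero remainder is the constant 3, so the polynomials are coprime and gcd = 1.

1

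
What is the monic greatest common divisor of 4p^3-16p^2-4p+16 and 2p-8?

p-4

Repeated division with remainder:
  4p^3-16p^2-4p+16 = (2p^2-2)(2p-8) + (0)
Last nonzero remainder: 2p-8. Dividing through by 2 gives the monic gcd p-4.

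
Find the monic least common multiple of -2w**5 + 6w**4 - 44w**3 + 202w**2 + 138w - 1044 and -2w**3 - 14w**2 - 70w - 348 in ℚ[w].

w**6 + 3w**5 + 4w**4 + 31w**3 - 675w**2 + 108w + 3132

By polynomial division,
  -2w**5 + 6w**4 - 44w**3 + 202w**2 + 138w - 1044 = (w**2 - 10w + 57)(-2w**3 - 14w**2 - 70w - 348) + (648w**2 + 648w + 18792)
  -2w**3 - 14w**2 - 70w - 348 = (-(1/324)w - 1/54)(648w**2 + 648w + 18792) + (0)
Last nonzero remainder: 648w**2 + 648w + 18792. Dividing through by 648 gives the monic gcd w**2 + w + 29.
Then lcm(f, g) = f·g / gcd(f, g); expanding and making the result monic gives the answer.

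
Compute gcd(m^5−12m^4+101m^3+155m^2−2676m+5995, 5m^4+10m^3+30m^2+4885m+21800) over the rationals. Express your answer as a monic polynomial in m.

m^3−6m^2+54m+545

Euclidean algorithm in ℚ[m]:
  m^5−12m^4+101m^3+155m^2−2676m+5995 = ((1/5)m−14/5)(5m^4+10m^3+30m^2+4885m+21800) + (123m^3−738m^2+6642m+67035)
  5m^4+10m^3+30m^2+4885m+21800 = ((5/123)m+40/123)(123m^3−738m^2+6642m+67035) + (0)
Last nonzero remainder: 123m^3−738m^2+6642m+67035. Dividing through by 123 gives the monic gcd m^3−6m^2+54m+545.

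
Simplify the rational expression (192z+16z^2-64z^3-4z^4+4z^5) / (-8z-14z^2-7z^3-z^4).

Apply the Euclidean algorithm:
  4z^5-4z^4-64z^3+16z^2+192z = (-4z+32)(-z^4-7z^3-14z^2-8z) + (104z^3+432z^2+448z)
  -z^4-7z^3-14z^2-8z = (-(1/104)z-37/1352)(104z^3+432z^2+448z) + ((360/169)z^2+(720/169)z)
  104z^3+432z^2+448z = ((2197/45)z+4732/45)((360/169)z^2+(720/169)z) + (0)
Last nonzero remainder: (360/169)z^2+(720/169)z. Dividing through by 360/169 gives the monic gcd z^2+2z.
Cancel z^2+2z from numerator and denominator to get the reduced form.

(-96+40z+12z^2-4z^3)/(4+5z+z^2)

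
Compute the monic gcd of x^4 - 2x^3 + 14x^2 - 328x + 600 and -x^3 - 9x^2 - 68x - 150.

x^2 + 6x + 50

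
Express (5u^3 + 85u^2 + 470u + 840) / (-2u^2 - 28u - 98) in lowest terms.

Apply the Euclidean algorithm:
  5u^3 + 85u^2 + 470u + 840 = (-(5/2)u - 15/2)(-2u^2 - 28u - 98) + (15u + 105)
  -2u^2 - 28u - 98 = (-(2/15)u - 14/15)(15u + 105) + (0)
Last nonzero remainder: 15u + 105. Dividing through by 15 gives the monic gcd u + 7.
Cancel u + 7 from numerator and denominator to get the reduced form.

(-5u^2 - 50u - 120)/(2u + 14)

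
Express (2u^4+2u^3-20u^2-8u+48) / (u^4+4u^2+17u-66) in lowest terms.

(2u^2-8)/(u^2-u+11)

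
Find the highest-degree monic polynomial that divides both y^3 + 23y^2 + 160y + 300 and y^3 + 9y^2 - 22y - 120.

y^2 + 13y + 30

Euclidean algorithm in ℚ[y]:
  y^3 + 23y^2 + 160y + 300 = (y^3 + 9y^2 - 22y - 120) + (14y^2 + 182y + 420)
  y^3 + 9y^2 - 22y - 120 = ((1/14)y - 2/7)(14y^2 + 182y + 420) + (0)
Last nonzero remainder: 14y^2 + 182y + 420. Dividing through by 14 gives the monic gcd y^2 + 13y + 30.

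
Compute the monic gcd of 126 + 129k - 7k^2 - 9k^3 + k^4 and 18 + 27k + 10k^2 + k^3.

3 + 4k + k^2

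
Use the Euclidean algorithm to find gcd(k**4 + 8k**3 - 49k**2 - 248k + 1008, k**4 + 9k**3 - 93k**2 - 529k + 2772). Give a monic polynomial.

k**2 + 5k - 36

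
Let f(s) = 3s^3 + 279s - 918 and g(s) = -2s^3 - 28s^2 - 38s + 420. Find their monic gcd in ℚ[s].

s - 3

Apply the Euclidean algorithm:
  3s^3 + 279s - 918 = (-3/2)(-2s^3 - 28s^2 - 38s + 420) + (-42s^2 + 222s - 288)
  -2s^3 - 28s^2 - 38s + 420 = ((1/21)s + 45/49)(-42s^2 + 222s - 288) + (-(11180/49)s + 33540/49)
  -42s^2 + 222s - 288 = ((1029/5590)s - 1176/2795)(-(11180/49)s + 33540/49) + (0)
Last nonzero remainder: -(11180/49)s + 33540/49. Dividing through by -11180/49 gives the monic gcd s - 3.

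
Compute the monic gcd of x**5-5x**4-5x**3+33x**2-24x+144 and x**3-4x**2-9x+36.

x**2-x-12

Apply the Euclidean algorithm:
  x**5-5x**4-5x**3+33x**2-24x+144 = (x**2-x)(x**3-4x**2-9x+36) + (-12x**2+12x+144)
  x**3-4x**2-9x+36 = (-(1/12)x+1/4)(-12x**2+12x+144) + (0)
Last nonzero remainder: -12x**2+12x+144. Dividing through by -12 gives the monic gcd x**2-x-12.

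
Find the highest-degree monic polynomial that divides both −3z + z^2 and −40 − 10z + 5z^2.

By polynomial division,
  z^2 − 3z = (1/5)(5z^2 − 10z − 40) + (−z + 8)
  5z^2 − 10z − 40 = (−5z − 30)(−z + 8) + (200)
  −z + 8 = (−(1/200)z + 1/25)(200) + (0)
The last nonzero remainder is the constant 200, so the polynomials are coprime and gcd = 1.

1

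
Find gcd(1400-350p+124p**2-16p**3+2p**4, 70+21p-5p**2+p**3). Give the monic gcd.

35-7p+p**2

Euclidean algorithm in ℚ[p]:
  2p**4-16p**3+124p**2-350p+1400 = (2p-6)(p**3-5p**2+21p+70) + (52p**2-364p+1820)
  p**3-5p**2+21p+70 = ((1/52)p+1/26)(52p**2-364p+1820) + (0)
Last nonzero remainder: 52p**2-364p+1820. Dividing through by 52 gives the monic gcd p**2-7p+35.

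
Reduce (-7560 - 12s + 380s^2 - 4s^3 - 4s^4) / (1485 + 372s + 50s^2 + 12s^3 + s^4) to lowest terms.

(-168 + 52s - 4s^2)/(33 - 2s + s^2)

By polynomial division,
  -4s^4 - 4s^3 + 380s^2 - 12s - 7560 = (-4)(s^4 + 12s^3 + 50s^2 + 372s + 1485) + (44s^3 + 580s^2 + 1476s - 1620)
  s^4 + 12s^3 + 50s^2 + 372s + 1485 = ((1/44)s - 13/484)(44s^3 + 580s^2 + 1476s - 1620) + ((3876/121)s^2 + (54264/121)s + 174420/121)
  44s^3 + 580s^2 + 1476s - 1620 = ((1331/969)s - 363/323)((3876/121)s^2 + (54264/121)s + 174420/121) + (0)
Last nonzero remainder: (3876/121)s^2 + (54264/121)s + 174420/121. Dividing through by 3876/121 gives the monic gcd s^2 + 14s + 45.
Cancel s^2 + 14s + 45 from numerator and denominator to get the reduced form.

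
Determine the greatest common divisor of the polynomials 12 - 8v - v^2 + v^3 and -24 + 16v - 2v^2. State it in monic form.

Repeated division with remainder:
  v^3 - v^2 - 8v + 12 = (-(1/2)v - 7/2)(-2v^2 + 16v - 24) + (36v - 72)
  -2v^2 + 16v - 24 = (-(1/18)v + 1/3)(36v - 72) + (0)
Last nonzero remainder: 36v - 72. Dividing through by 36 gives the monic gcd v - 2.

-2 + v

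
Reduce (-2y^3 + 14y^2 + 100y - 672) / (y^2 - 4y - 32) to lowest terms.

(-2y^2 - 2y + 84)/(y + 4)

Repeated division with remainder:
  -2y^3 + 14y^2 + 100y - 672 = (-2y + 6)(y^2 - 4y - 32) + (60y - 480)
  y^2 - 4y - 32 = ((1/60)y + 1/15)(60y - 480) + (0)
Last nonzero remainder: 60y - 480. Dividing through by 60 gives the monic gcd y - 8.
Cancel y - 8 from numerator and denominator to get the reduced form.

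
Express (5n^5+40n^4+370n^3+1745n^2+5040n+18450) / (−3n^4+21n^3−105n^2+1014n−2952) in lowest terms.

(−5n^3−25n^2−90n−450)/(3n^2−30n+72)

Apply the Euclidean algorithm:
  5n^5+40n^4+370n^3+1745n^2+5040n+18450 = (−(5/3)n−25)(−3n^4+21n^3−105n^2+1014n−2952) + (720n^3+810n^2+25470n−55350)
  −3n^4+21n^3−105n^2+1014n−2952 = (−(1/240)n+13/384)(720n^3+810n^2+25470n−55350) + (−(1683/64)n^2−(5049/64)n−69003/64)
  720n^3+810n^2+25470n−55350 = (−(5120/187)n+9600/187)(−(1683/64)n^2−(5049/64)n−69003/64) + (0)
Last nonzero remainder: −(1683/64)n^2−(5049/64)n−69003/64. Dividing through by −1683/64 gives the monic gcd n^2+3n+41.
Cancel n^2+3n+41 from numerator and denominator to get the reduced form.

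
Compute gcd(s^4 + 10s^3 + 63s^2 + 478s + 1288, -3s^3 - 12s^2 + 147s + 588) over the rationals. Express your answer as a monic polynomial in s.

s^2 + 11s + 28

Euclidean algorithm in ℚ[s]:
  s^4 + 10s^3 + 63s^2 + 478s + 1288 = (-(1/3)s - 2)(-3s^3 - 12s^2 + 147s + 588) + (88s^2 + 968s + 2464)
  -3s^3 - 12s^2 + 147s + 588 = (-(3/88)s + 21/88)(88s^2 + 968s + 2464) + (0)
Last nonzero remainder: 88s^2 + 968s + 2464. Dividing through by 88 gives the monic gcd s^2 + 11s + 28.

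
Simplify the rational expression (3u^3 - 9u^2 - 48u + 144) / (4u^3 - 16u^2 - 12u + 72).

(3u^2 - 48)/(4u^2 - 4u - 24)

Apply the Euclidean algorithm:
  3u^3 - 9u^2 - 48u + 144 = (3/4)(4u^3 - 16u^2 - 12u + 72) + (3u^2 - 39u + 90)
  4u^3 - 16u^2 - 12u + 72 = ((4/3)u + 12)(3u^2 - 39u + 90) + (336u - 1008)
  3u^2 - 39u + 90 = ((1/112)u - 5/56)(336u - 1008) + (0)
Last nonzero remainder: 336u - 1008. Dividing through by 336 gives the monic gcd u - 3.
Cancel u - 3 from numerator and denominator to get the reduced form.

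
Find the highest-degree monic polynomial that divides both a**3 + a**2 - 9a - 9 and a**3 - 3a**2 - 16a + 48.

By polynomial division,
  a**3 + a**2 - 9a - 9 = (a**3 - 3a**2 - 16a + 48) + (4a**2 + 7a - 57)
  a**3 - 3a**2 - 16a + 48 = ((1/4)a - 19/16)(4a**2 + 7a - 57) + ((105/16)a - 315/16)
  4a**2 + 7a - 57 = ((64/105)a + 304/105)((105/16)a - 315/16) + (0)
Last nonzero remainder: (105/16)a - 315/16. Dividing through by 105/16 gives the monic gcd a - 3.

a - 3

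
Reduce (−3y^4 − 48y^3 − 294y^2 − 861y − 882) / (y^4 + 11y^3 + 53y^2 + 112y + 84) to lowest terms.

(−3y − 21)/(y + 2)

Euclidean algorithm in ℚ[y]:
  −3y^4 − 48y^3 − 294y^2 − 861y − 882 = (−3)(y^4 + 11y^3 + 53y^2 + 112y + 84) + (−15y^3 − 135y^2 − 525y − 630)
  y^4 + 11y^3 + 53y^2 + 112y + 84 = (−(1/15)y − 2/15)(−15y^3 − 135y^2 − 525y − 630) + (0)
Last nonzero remainder: −15y^3 − 135y^2 − 525y − 630. Dividing through by −15 gives the monic gcd y^3 + 9y^2 + 35y + 42.
Cancel y^3 + 9y^2 + 35y + 42 from numerator and denominator to get the reduced form.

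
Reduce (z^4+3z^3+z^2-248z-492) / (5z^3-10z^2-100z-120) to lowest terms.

(z^2+7z+41)/(5z+10)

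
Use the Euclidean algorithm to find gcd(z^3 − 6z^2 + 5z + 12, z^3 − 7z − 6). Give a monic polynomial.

Apply the Euclidean algorithm:
  z^3 − 6z^2 + 5z + 12 = (z^3 − 7z − 6) + (−6z^2 + 12z + 18)
  z^3 − 7z − 6 = (−(1/6)z − 1/3)(−6z^2 + 12z + 18) + (0)
Last nonzero remainder: −6z^2 + 12z + 18. Dividing through by −6 gives the monic gcd z^2 − 2z − 3.

z^2 − 2z − 3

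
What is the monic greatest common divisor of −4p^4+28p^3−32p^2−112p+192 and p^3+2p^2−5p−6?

Repeated division with remainder:
  −4p^4+28p^3−32p^2−112p+192 = (−4p+36)(p^3+2p^2−5p−6) + (−124p^2+44p+408)
  p^3+2p^2−5p−6 = (−(1/124)p−73/3844)(−124p^2+44p+408) + (−(840/961)p+1680/961)
  −124p^2+44p+408 = ((29791/210)p+16337/70)(−(840/961)p+1680/961) + (0)
Last nonzero remainder: −(840/961)p+1680/961. Dividing through by −840/961 gives the monic gcd p−2.

p−2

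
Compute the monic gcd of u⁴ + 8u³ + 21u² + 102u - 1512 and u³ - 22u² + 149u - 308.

Apply the Euclidean algorithm:
  u⁴ + 8u³ + 21u² + 102u - 1512 = (u + 30)(u³ - 22u² + 149u - 308) + (532u² - 4060u + 7728)
  u³ - 22u² + 149u - 308 = ((1/532)u - 39/1444)(532u² - 4060u + 7728) + ((8960/361)u - 35840/361)
  532u² - 4060u + 7728 = ((6859/320)u - 24909/320)((8960/361)u - 35840/361) + (0)
Last nonzero remainder: (8960/361)u - 35840/361. Dividing through by 8960/361 gives the monic gcd u - 4.

u - 4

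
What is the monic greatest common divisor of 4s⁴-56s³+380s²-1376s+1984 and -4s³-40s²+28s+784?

By polynomial division,
  4s⁴-56s³+380s²-1376s+1984 = (-s+24)(-4s³-40s²+28s+784) + (1368s²-1264s-16832)
  -4s³-40s²+28s+784 = (-(1/342)s-934/29241)(1368s²-1264s-16832) + (-(1800964/29241)s+7203856/29241)
  1368s²-1264s-16832 = (-(10000422/450241)s-30761532/450241)(-(1800964/29241)s+7203856/29241) + (0)
Last nonzero remainder: -(1800964/29241)s+7203856/29241. Dividing through by -1800964/29241 gives the monic gcd s-4.

s-4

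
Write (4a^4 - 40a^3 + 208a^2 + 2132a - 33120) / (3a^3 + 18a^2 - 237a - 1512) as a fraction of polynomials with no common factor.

(4a^2 - 36a + 460)/(3a + 21)

By polynomial division,
  4a^4 - 40a^3 + 208a^2 + 2132a - 33120 = ((4/3)a - 64/3)(3a^3 + 18a^2 - 237a - 1512) + (908a^2 - 908a - 65376)
  3a^3 + 18a^2 - 237a - 1512 = ((3/908)a + 21/908)(908a^2 - 908a - 65376) + (0)
Last nonzero remainder: 908a^2 - 908a - 65376. Dividing through by 908 gives the monic gcd a^2 - a - 72.
Cancel a^2 - a - 72 from numerator and denominator to get the reduced form.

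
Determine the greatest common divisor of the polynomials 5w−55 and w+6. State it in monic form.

1

Repeated division with remainder:
  5w−55 = (5)(w+6) + (−85)
  w+6 = (−(1/85)w−6/85)(−85) + (0)
The last nonzero remainder is the constant −85, so the polynomials are coprime and gcd = 1.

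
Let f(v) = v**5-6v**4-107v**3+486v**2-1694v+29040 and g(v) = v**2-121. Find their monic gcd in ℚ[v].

Apply the Euclidean algorithm:
  v**5-6v**4-107v**3+486v**2-1694v+29040 = (v**3-6v**2+14v-240)(v**2-121) + (0)
The last nonzero remainder v**2-121 is already monic.

v**2-121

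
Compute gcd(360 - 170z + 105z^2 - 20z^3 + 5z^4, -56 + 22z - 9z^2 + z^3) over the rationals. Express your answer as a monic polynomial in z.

Repeated division with remainder:
  5z^4 - 20z^3 + 105z^2 - 170z + 360 = (5z + 25)(z^3 - 9z^2 + 22z - 56) + (220z^2 - 440z + 1760)
  z^3 - 9z^2 + 22z - 56 = ((1/220)z - 7/220)(220z^2 - 440z + 1760) + (0)
Last nonzero remainder: 220z^2 - 440z + 1760. Dividing through by 220 gives the monic gcd z^2 - 2z + 8.

8 - 2z + z^2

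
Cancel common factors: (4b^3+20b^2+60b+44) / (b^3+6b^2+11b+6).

By polynomial division,
  4b^3+20b^2+60b+44 = (4)(b^3+6b^2+11b+6) + (-4b^2+16b+20)
  b^3+6b^2+11b+6 = (-(1/4)b-5/2)(-4b^2+16b+20) + (56b+56)
  -4b^2+16b+20 = (-(1/14)b+5/14)(56b+56) + (0)
Last nonzero remainder: 56b+56. Dividing through by 56 gives the monic gcd b+1.
Cancel b+1 from numerator and denominator to get the reduced form.

(4b^2+16b+44)/(b^2+5b+6)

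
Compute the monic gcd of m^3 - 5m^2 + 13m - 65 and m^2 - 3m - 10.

m - 5

Apply the Euclidean algorithm:
  m^3 - 5m^2 + 13m - 65 = (m - 2)(m^2 - 3m - 10) + (17m - 85)
  m^2 - 3m - 10 = ((1/17)m + 2/17)(17m - 85) + (0)
Last nonzero remainder: 17m - 85. Dividing through by 17 gives the monic gcd m - 5.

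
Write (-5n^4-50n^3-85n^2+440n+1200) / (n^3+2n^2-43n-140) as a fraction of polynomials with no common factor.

By polynomial division,
  -5n^4-50n^3-85n^2+440n+1200 = (-5n-40)(n^3+2n^2-43n-140) + (-220n^2-1980n-4400)
  n^3+2n^2-43n-140 = (-(1/220)n+7/220)(-220n^2-1980n-4400) + (0)
Last nonzero remainder: -220n^2-1980n-4400. Dividing through by -220 gives the monic gcd n^2+9n+20.
Cancel n^2+9n+20 from numerator and denominator to get the reduced form.

(-5n^2-5n+60)/(n-7)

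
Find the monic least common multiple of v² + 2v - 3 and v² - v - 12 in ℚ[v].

v³ - 2v² - 11v + 12

Apply the Euclidean algorithm:
  v² + 2v - 3 = (v² - v - 12) + (3v + 9)
  v² - v - 12 = ((1/3)v - 4/3)(3v + 9) + (0)
Last nonzero remainder: 3v + 9. Dividing through by 3 gives the monic gcd v + 3.
Then lcm(f, g) = f·g / gcd(f, g); expanding and making the result monic gives the answer.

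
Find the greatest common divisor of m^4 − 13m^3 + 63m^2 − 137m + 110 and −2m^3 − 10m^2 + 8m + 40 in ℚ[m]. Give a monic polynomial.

m − 2

Euclidean algorithm in ℚ[m]:
  m^4 − 13m^3 + 63m^2 − 137m + 110 = (−(1/2)m + 9)(−2m^3 − 10m^2 + 8m + 40) + (157m^2 − 189m − 250)
  −2m^3 − 10m^2 + 8m + 40 = (−(2/157)m − 1948/24649)(157m^2 − 189m − 250) + (−(249480/24649)m + 498960/24649)
  157m^2 − 189m − 250 = (−(3869893/249480)m − 616225/49896)(−(249480/24649)m + 498960/24649) + (0)
Last nonzero remainder: −(249480/24649)m + 498960/24649. Dividing through by −249480/24649 gives the monic gcd m − 2.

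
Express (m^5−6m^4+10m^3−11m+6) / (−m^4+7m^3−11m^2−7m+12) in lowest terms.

(−m^2+3m−2)/(m−4)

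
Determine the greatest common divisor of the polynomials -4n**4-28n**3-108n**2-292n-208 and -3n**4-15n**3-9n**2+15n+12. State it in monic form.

Apply the Euclidean algorithm:
  -4n**4-28n**3-108n**2-292n-208 = (4/3)(-3n**4-15n**3-9n**2+15n+12) + (-8n**3-96n**2-312n-224)
  -3n**4-15n**3-9n**2+15n+12 = ((3/8)n-21/8)(-8n**3-96n**2-312n-224) + (-144n**2-720n-576)
  -8n**3-96n**2-312n-224 = ((1/18)n+7/18)(-144n**2-720n-576) + (0)
Last nonzero remainder: -144n**2-720n-576. Dividing through by -144 gives the monic gcd n**2+5n+4.

n**2+5n+4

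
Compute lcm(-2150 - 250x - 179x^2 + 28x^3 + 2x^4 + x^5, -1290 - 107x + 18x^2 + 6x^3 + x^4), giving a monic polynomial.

Euclidean algorithm in ℚ[x]:
  x^5 + 2x^4 + 28x^3 - 179x^2 - 250x - 2150 = (x - 4)(x^4 + 6x^3 + 18x^2 - 107x - 1290) + (34x^3 + 612x - 7310)
  x^4 + 6x^3 + 18x^2 - 107x - 1290 = ((1/34)x + 3/17)(34x^3 + 612x - 7310) + (0)
Last nonzero remainder: 34x^3 + 612x - 7310. Dividing through by 34 gives the monic gcd x^3 + 18x - 215.
Then lcm(f, g) = f·g / gcd(f, g); expanding and making the result monic gives the answer.

-12900 - 3650x - 1324x^2 - 11x^3 + 40x^4 + 8x^5 + x^6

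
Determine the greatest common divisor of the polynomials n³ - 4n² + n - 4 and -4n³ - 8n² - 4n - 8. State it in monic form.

Repeated division with remainder:
  n³ - 4n² + n - 4 = (-1/4)(-4n³ - 8n² - 4n - 8) + (-6n² - 6)
  -4n³ - 8n² - 4n - 8 = ((2/3)n + 4/3)(-6n² - 6) + (0)
Last nonzero remainder: -6n² - 6. Dividing through by -6 gives the monic gcd n² + 1.

n² + 1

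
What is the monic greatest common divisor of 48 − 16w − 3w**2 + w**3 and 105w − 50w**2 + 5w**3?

Repeated division with remainder:
  w**3 − 3w**2 − 16w + 48 = (1/5)(5w**3 − 50w**2 + 105w) + (7w**2 − 37w + 48)
  5w**3 − 50w**2 + 105w = ((5/7)w − 165/49)(7w**2 − 37w + 48) + (−(2640/49)w + 7920/49)
  7w**2 − 37w + 48 = (−(343/2640)w + 49/165)(−(2640/49)w + 7920/49) + (0)
Last nonzero remainder: −(2640/49)w + 7920/49. Dividing through by −2640/49 gives the monic gcd w − 3.

−3 + w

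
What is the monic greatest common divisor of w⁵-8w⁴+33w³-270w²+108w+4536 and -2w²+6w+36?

Apply the Euclidean algorithm:
  w⁵-8w⁴+33w³-270w²+108w+4536 = (-(1/2)w³+(5/2)w²-18w+126)(-2w²+6w+36) + (0)
Last nonzero remainder: -2w²+6w+36. Dividing through by -2 gives the monic gcd w²-3w-18.

w²-3w-18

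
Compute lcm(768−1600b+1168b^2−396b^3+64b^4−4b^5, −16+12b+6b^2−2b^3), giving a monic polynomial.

By polynomial division,
  −4b^5+64b^4−396b^3+1168b^2−1600b+768 = (2b^2−26b+132)(−2b^3+6b^2+12b−16) + (720b^2−3600b+2880)
  −2b^3+6b^2+12b−16 = (−(1/360)b−1/180)(720b^2−3600b+2880) + (0)
Last nonzero remainder: 720b^2−3600b+2880. Dividing through by 720 gives the monic gcd b^2−5b+4.
Then lcm(f, g) = f·g / gcd(f, g); expanding and making the result monic gives the answer.

−384+608b−184b^2−94b^3+67b^4−14b^5+b^6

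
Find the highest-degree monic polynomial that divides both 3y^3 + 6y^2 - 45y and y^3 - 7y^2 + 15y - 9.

y - 3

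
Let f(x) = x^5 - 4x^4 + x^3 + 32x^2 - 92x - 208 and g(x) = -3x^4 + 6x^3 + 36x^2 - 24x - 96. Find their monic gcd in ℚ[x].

x^3 - 12x - 16

By polynomial division,
  x^5 - 4x^4 + x^3 + 32x^2 - 92x - 208 = (-(1/3)x + 2/3)(-3x^4 + 6x^3 + 36x^2 - 24x - 96) + (9x^3 - 108x - 144)
  -3x^4 + 6x^3 + 36x^2 - 24x - 96 = (-(1/3)x + 2/3)(9x^3 - 108x - 144) + (0)
Last nonzero remainder: 9x^3 - 108x - 144. Dividing through by 9 gives the monic gcd x^3 - 12x - 16.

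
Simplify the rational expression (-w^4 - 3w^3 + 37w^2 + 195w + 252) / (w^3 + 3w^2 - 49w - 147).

(-w^2 - 7w - 12)/(w + 7)

By polynomial division,
  -w^4 - 3w^3 + 37w^2 + 195w + 252 = (-w)(w^3 + 3w^2 - 49w - 147) + (-12w^2 + 48w + 252)
  w^3 + 3w^2 - 49w - 147 = (-(1/12)w - 7/12)(-12w^2 + 48w + 252) + (0)
Last nonzero remainder: -12w^2 + 48w + 252. Dividing through by -12 gives the monic gcd w^2 - 4w - 21.
Cancel w^2 - 4w - 21 from numerator and denominator to get the reduced form.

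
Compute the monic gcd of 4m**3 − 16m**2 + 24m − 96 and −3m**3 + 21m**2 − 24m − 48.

m − 4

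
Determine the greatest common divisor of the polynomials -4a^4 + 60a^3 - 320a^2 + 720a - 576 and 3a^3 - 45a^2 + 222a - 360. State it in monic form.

Euclidean algorithm in ℚ[a]:
  -4a^4 + 60a^3 - 320a^2 + 720a - 576 = (-(4/3)a)(3a^3 - 45a^2 + 222a - 360) + (-24a^2 + 240a - 576)
  3a^3 - 45a^2 + 222a - 360 = (-(1/8)a + 5/8)(-24a^2 + 240a - 576) + (0)
Last nonzero remainder: -24a^2 + 240a - 576. Dividing through by -24 gives the monic gcd a^2 - 10a + 24.

a^2 - 10a + 24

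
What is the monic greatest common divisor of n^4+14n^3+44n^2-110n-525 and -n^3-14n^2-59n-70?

n^2+12n+35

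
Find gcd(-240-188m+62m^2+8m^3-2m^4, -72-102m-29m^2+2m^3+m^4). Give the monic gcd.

Repeated division with remainder:
  -2m^4+8m^3+62m^2-188m-240 = (-2)(m^4+2m^3-29m^2-102m-72) + (12m^3+4m^2-392m-384)
  m^4+2m^3-29m^2-102m-72 = ((1/12)m+5/36)(12m^3+4m^2-392m-384) + ((28/9)m^2-(140/9)m-56/3)
  12m^3+4m^2-392m-384 = ((27/7)m+144/7)((28/9)m^2-(140/9)m-56/3) + (0)
Last nonzero remainder: (28/9)m^2-(140/9)m-56/3. Dividing through by 28/9 gives the monic gcd m^2-5m-6.

-6-5m+m^2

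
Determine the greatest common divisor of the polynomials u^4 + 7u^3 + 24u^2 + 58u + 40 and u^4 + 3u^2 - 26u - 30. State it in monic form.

u^3 + 3u^2 + 12u + 10

Repeated division with remainder:
  u^4 + 7u^3 + 24u^2 + 58u + 40 = (u^4 + 3u^2 - 26u - 30) + (7u^3 + 21u^2 + 84u + 70)
  u^4 + 3u^2 - 26u - 30 = ((1/7)u - 3/7)(7u^3 + 21u^2 + 84u + 70) + (0)
Last nonzero remainder: 7u^3 + 21u^2 + 84u + 70. Dividing through by 7 gives the monic gcd u^3 + 3u^2 + 12u + 10.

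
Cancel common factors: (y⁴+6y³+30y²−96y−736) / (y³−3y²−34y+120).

(y³+10y²+70y+184)/(y²+y−30)

Repeated division with remainder:
  y⁴+6y³+30y²−96y−736 = (y+9)(y³−3y²−34y+120) + (91y²+90y−1816)
  y³−3y²−34y+120 = ((1/91)y−363/8281)(91y²+90y−1816) + (−(83628/8281)y+334512/8281)
  91y²+90y−1816 = (−(753571/83628)y−1879787/41814)(−(83628/8281)y+334512/8281) + (0)
Last nonzero remainder: −(83628/8281)y+334512/8281. Dividing through by −83628/8281 gives the monic gcd y−4.
Cancel y−4 from numerator and denominator to get the reduced form.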